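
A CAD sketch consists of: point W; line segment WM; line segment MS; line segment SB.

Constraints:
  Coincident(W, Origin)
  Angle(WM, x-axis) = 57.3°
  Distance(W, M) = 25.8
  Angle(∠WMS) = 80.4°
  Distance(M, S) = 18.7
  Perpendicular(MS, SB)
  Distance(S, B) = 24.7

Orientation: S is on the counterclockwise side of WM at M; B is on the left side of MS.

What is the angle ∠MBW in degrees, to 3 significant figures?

55.8°

∠WMS = 80.4°, so MS runs at 57.3° + (180° − 80.4°) = 157° from the x-axis; with |MS| = 18.7, S = M + 18.7·(cos 157°, sin 157°) = (-3.26, 29.0). The perpendicularity gives SB at right angles to MS; with |SB| = 24.7 on the left of MS, B = S + 24.7·(-0.392, -0.920) = (-13.0, 6.33). Then cos ∠MBW = BM·BW / (|BM||BW|), giving 55.8°.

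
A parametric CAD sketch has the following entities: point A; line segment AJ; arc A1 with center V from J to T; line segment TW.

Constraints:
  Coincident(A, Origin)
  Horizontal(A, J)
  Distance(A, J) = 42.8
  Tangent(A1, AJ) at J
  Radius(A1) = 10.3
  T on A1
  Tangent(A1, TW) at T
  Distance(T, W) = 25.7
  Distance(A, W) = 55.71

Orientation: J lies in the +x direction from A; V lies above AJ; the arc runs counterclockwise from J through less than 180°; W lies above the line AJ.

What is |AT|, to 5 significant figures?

54.126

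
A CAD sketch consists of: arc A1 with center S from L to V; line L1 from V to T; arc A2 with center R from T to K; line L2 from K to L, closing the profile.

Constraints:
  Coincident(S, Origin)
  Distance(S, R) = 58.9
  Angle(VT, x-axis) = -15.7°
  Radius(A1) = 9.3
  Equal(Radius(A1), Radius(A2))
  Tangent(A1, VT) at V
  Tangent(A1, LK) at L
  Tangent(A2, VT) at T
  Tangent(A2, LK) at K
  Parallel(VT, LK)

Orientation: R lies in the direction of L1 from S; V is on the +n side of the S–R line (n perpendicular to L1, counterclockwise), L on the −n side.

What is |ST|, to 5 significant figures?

59.630

The slot axis is L1's direction at -15.7°, so u = (cos -15.7°, sin -15.7°) = (0.96269, -0.27060) and n = (−sin -15.7°, cos -15.7°) = (0.27060, 0.96269). S is at the origin and R lies 58.9 along u from S, so R = 58.9·u = (56.703, -15.938). Tangency of A1 to both parallel lines with radius 9.3 puts V and L at S ± 9.3·n: V = (2.5166, 8.9530), L = (-2.5166, -8.9530). Equal radii place T and K the same way about R: T = R + 9.3·n = (59.219, -6.9853), K = R − 9.3·n = (54.186, -24.891). Then |ST| = |T − S| = 59.630.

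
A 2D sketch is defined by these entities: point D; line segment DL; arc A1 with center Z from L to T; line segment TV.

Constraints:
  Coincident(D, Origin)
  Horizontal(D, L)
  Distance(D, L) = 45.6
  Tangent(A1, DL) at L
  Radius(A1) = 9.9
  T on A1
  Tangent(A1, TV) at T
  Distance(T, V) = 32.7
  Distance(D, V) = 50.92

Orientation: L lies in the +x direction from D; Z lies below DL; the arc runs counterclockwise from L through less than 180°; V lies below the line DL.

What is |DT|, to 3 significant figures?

36.8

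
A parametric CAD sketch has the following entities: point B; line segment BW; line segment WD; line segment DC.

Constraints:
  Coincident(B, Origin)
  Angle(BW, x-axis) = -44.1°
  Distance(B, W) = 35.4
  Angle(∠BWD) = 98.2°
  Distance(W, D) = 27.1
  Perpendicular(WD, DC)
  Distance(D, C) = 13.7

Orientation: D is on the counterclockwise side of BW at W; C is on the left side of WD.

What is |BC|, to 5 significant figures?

38.586

B is at the origin; BW runs at -44.1° with length 35.4, so W = 35.4·(cos -44.1°, sin -44.1°) = (25.422, -24.635). ∠BWD = 98.2°, so WD runs at -44.1° + (180° − 98.2°) = 37.700° from the x-axis; with |WD| = 27.1, D = W + 27.1·(cos 37.700°, sin 37.700°) = (46.864, -8.0629). WD is perpendicular to DC; with |DC| = 13.7 on the left of WD, C = D + 13.7·(-0.61153, 0.79122) = (38.486, 2.7768). Then |BC| = |C − B| = 38.586.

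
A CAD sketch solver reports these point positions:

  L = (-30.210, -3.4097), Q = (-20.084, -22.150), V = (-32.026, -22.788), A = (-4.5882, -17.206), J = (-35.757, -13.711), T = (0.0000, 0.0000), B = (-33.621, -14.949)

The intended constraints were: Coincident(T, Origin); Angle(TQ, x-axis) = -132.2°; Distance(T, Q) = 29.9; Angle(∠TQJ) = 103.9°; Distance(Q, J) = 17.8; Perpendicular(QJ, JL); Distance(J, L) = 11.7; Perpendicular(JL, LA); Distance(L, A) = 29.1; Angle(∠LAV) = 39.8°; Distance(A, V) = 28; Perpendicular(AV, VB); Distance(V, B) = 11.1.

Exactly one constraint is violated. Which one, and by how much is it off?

Distance(V, B) = 11.1 — off by 3.10.

T = (0.00, 0.00) ✓; TQ at -132.2° ✓; |TQ| = 29.90 ✓; ∠TQJ = 103.9° ✓; |QJ| = 17.80 ✓; ∠(QJ, JL) = 90.00° ✓; |JL| = 11.70 ✓; ∠(JL, LA) = 90.00° ✓; |LA| = 29.10 ✓; ∠LAV = 39.80° ✓; |AV| = 28.00 ✓; ∠(AV, VB) = 90.00° ✓; |VB| = 8.000 ✗.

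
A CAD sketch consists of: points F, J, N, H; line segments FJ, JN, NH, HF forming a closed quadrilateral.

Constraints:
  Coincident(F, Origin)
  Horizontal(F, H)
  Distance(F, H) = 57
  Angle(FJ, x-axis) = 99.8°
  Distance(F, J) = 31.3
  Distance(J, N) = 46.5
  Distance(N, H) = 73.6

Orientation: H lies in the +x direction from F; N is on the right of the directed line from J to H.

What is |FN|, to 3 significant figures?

21.0

Checks: |JN| = 46.50 ✓; |NH| = 73.60 ✓.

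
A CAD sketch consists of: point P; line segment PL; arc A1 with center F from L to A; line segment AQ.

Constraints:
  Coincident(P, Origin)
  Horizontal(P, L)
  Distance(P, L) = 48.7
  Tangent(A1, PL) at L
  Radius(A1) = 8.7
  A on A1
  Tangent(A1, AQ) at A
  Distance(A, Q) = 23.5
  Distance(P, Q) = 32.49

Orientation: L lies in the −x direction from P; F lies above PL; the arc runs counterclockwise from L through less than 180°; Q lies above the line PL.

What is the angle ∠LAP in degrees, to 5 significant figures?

153.66°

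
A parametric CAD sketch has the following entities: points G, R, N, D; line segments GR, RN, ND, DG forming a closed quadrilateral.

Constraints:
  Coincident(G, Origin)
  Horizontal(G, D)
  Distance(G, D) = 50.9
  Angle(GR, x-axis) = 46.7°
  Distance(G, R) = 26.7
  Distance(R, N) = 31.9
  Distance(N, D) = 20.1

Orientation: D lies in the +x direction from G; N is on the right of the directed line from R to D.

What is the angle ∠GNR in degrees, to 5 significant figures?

47.590°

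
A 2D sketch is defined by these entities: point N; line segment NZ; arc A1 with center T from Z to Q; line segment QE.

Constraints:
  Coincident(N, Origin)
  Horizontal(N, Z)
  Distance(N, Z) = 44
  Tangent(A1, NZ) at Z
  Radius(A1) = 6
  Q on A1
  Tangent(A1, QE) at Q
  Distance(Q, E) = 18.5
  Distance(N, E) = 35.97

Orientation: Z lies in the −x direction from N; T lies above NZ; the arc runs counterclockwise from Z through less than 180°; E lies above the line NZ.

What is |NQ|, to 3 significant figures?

38.8

N is at the origin; NZ is horizontal with |NZ| = 44.0 and Z on the −x side, so Z = (-44.0, 0.00). The tangent condition forces TZ to be normal to NZ, so T = Z + (0, 6) = (-44.0, 6.00). Since TQ ⟂ QE (tangency), |TE| = √(6.0² + 18.5²) = 19.4 regardless of where Q sits on A1. So E lies on both circle(N, 35.97) and circle(T, 19.4); the above-NZ intersection is E = (-30.1, 19.6). Q is the foot of the tangent from E: Q = (-38.7, 3.23).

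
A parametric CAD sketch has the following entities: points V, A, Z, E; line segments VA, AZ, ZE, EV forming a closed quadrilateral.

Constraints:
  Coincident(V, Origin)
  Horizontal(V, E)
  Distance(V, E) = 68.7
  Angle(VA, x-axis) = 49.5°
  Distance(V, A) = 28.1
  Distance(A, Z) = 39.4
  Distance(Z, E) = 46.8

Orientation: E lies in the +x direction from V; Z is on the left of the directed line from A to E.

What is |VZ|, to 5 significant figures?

66.889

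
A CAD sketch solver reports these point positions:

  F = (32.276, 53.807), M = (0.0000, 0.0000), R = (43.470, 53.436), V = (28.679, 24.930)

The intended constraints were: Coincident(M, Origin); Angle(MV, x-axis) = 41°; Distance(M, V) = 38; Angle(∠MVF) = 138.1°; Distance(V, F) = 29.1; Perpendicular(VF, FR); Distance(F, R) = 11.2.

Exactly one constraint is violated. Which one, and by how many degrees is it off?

Perpendicular(VF, FR) — off by 5.20°.

M = (0.00, 0.00) ✓; MV at 41.00° ✓; |MV| = 38.00 ✓; ∠MVF = 138.1° ✓; |VF| = 29.10 ✓; ∠(VF, FR) = 84.80° ✗; |FR| = 11.20 ✓.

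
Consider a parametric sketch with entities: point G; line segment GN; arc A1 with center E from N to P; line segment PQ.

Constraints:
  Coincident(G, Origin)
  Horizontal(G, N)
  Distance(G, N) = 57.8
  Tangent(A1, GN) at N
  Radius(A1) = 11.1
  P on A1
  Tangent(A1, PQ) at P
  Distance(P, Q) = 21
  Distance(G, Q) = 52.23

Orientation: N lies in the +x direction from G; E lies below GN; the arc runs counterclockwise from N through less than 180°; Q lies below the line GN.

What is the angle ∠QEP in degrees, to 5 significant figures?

62.140°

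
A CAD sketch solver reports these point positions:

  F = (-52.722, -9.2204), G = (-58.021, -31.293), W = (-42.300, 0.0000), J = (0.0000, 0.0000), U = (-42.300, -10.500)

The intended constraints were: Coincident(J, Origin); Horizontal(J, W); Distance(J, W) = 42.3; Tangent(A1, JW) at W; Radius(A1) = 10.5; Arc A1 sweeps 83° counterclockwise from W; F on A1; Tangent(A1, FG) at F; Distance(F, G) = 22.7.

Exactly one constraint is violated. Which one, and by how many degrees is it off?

Tangent(A1, FG) at F — off by 6.50°.

J = (0.00, 0.00) ✓; J.y = 0.00, W.y = 0.00 ✓; |JW| = 42.30 ✓; ∠(UW, WJ) = 90.00° ✓; |UW| = 10.50 ✓; bearing(U→F) − bearing(U→W) = 83.00° ✓; |UF| = 10.50 ✓; ∠(UF, FG) = 96.50° ✗; |FG| = 22.70 ✓.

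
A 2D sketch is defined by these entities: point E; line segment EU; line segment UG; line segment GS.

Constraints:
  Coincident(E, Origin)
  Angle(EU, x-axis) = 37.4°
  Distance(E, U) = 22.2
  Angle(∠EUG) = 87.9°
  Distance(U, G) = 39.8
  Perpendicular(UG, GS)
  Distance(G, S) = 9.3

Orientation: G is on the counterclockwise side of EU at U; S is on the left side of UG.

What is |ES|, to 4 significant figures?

41.06

∠EUG = 87.9°, so UG runs at 37.4° + (180° − 87.9°) = 129.5° from the x-axis; with |UG| = 39.8, G = U + 39.8·(cos 129.5°, sin 129.5°) = (-7.680, 44.19). The perpendicularity gives GS at right angles to UG; with |GS| = 9.3 on the left of UG, S = G + 9.3·(-0.7716, -0.6361) = (-14.86, 38.28). Then |ES| = |S − E| = 41.06.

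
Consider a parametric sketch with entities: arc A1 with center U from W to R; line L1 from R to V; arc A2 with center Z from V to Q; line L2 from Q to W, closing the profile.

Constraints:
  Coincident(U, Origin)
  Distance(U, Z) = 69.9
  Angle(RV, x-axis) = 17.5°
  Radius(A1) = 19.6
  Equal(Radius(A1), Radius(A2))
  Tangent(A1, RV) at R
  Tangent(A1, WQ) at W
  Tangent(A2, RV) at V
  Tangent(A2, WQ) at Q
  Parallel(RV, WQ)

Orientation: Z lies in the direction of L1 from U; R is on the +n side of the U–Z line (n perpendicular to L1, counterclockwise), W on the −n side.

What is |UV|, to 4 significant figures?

72.60

The slot axis is L1's direction at 17.5°, so u = (cos 17.5°, sin 17.5°) = (0.9537, 0.3007) and n = (−sin 17.5°, cos 17.5°) = (-0.3007, 0.9537). U is at the origin and Z lies 69.9 along u from U, so Z = 69.9·u = (66.66, 21.02). Tangency of A1 to both parallel lines with radius 19.6 puts R and W at U ± 19.6·n: R = (-5.894, 18.69), W = (5.894, -18.69). Equal radii place V and Q the same way about Z: V = Z + 19.6·n = (60.77, 39.71), Q = Z − 19.6·n = (72.56, 2.326). Then |UV| = |V − U| = 72.60.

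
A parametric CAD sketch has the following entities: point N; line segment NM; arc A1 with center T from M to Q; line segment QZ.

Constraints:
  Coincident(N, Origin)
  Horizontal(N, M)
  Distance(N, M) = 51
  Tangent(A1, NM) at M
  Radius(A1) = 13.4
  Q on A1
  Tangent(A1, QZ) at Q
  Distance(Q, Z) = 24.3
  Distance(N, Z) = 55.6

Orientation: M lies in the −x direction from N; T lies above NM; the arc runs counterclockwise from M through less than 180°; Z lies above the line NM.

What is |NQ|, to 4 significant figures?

40.38

Checks: |TQ| = 13.40 ✓; ∠(TQ, QZ) = 90.00° ✓; |QZ| = 24.30 ✓; |NZ| = 55.60 ✓.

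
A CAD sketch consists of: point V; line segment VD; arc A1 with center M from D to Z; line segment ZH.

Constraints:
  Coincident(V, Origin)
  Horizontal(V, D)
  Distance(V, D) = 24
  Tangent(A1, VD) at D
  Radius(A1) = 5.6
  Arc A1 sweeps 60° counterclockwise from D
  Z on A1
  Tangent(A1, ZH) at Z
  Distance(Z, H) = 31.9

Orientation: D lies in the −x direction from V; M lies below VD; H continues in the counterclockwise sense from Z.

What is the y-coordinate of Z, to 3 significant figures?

-2.80

V is at the origin; V and D share the same y with |VD| = 24.0 and D on the −x side, so D = (-24.0, 0.00). Tangency of A1 to VD means the radius MD is perpendicular to VD, so M = D + (0, -5.6) = (-24.0, -5.60). On A1, D sits at bearing 90° from M; a 60° counterclockwise sweep puts Z at bearing 150°, so Z = M + 5.6·(cos 150°, sin 150°) = (-28.8, -2.80). So Z.y = -2.80.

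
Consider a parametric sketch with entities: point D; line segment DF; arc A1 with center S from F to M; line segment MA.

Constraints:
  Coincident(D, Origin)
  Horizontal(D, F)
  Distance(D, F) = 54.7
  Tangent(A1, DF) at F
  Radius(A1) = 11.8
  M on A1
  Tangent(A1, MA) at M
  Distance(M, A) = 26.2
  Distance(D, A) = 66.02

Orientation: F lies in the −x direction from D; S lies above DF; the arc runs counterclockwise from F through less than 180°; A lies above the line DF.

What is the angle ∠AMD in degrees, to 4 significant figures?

129.1°

D is at the origin; D and F share the same y with |DF| = 54.7 and F on the −x side, so F = (-54.70, 0.000). The tangent condition forces SF to be normal to DF, so S = F + (0, 11.8) = (-54.70, 11.80). Since SM ⟂ MA (tangency), |SA| = √(11.8² + 26.2²) = 28.73 regardless of where M sits on A1. So A lies on both circle(D, 66.02) and circle(S, 28.73); the above-DF intersection is A = (-52.20, 40.43). M is the foot of the tangent from A: M = (-43.56, 15.69).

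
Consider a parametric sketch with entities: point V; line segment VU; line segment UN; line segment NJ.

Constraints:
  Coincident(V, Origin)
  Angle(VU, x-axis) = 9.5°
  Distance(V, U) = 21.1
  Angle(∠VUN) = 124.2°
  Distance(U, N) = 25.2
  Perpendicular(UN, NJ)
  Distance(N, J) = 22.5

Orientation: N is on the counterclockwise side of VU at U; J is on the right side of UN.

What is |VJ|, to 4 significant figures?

54.49

V is at the origin; VU runs at 9.5° with length 21.1, so U = 21.1·(cos 9.5°, sin 9.5°) = (20.81, 3.483). ∠VUN = 124.2°, so UN runs at 9.5° + (180° − 124.2°) = 65.30° from the x-axis; with |UN| = 25.2, N = U + 25.2·(cos 65.30°, sin 65.30°) = (31.34, 26.38). UN ⟂ NJ; with |NJ| = 22.5 on the right of UN, J = N + 22.5·(0.9085, -0.4179) = (51.78, 16.97). Then |VJ| = |J − V| = 54.49.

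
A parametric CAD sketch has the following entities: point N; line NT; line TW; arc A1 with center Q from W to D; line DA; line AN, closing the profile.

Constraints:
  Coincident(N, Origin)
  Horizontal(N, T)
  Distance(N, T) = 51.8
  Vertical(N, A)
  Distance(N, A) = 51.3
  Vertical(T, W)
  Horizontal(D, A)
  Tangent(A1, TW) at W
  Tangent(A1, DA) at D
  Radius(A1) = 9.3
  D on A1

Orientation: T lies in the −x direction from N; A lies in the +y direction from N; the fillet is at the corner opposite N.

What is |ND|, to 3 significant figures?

66.6

N is at the origin; NT is horizontal with |NT| = 51.8 and T on the −x side, so T = (-51.8, 0.00). N and A share the same x with |NA| = 51.3 and A on the +y side, so A = (0.00, 51.3). The virtual corner opposite N is at (-51.8, 51.3). Tangency of A1 to TW means the radius QW is perpendicular to TW and the tangent condition forces QD to be normal to DA, with radius 9.3, so the center Q sits 9.3 in from both sides at Q = (-42.5, 42.0). That places the tangent points at W = (-51.8, 42.0) on TW and D = (-42.5, 51.3) on DA. Then |ND| = |D − N| = 66.6.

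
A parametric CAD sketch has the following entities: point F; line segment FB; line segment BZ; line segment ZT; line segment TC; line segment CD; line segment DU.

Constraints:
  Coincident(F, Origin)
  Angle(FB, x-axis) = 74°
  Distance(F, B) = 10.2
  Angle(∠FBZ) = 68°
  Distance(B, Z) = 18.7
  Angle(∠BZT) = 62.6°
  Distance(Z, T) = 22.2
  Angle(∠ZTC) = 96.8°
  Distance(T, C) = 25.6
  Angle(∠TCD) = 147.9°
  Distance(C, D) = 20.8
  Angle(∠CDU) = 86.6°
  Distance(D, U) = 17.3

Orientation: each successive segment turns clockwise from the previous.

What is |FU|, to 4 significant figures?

30.50

F is at the origin; FB runs at 74.0° with length 10.2, so B = (2.812, 9.805). ∠FBZ = 68.0° gives BZ at -38.00° from the x-axis; with |BZ| = 18.7, Z = (17.55, -1.708). ∠BZT = 62.6° gives ZT at -155.4° from the x-axis; with |ZT| = 22.2, T = (-2.638, -10.95). ∠ZTC = 96.8° gives TC at 121.4° from the x-axis; with |TC| = 25.6, C = (-15.98, 10.90). ∠TCD = 147.9° gives CD at 89.30° from the x-axis; with |CD| = 20.8, D = (-15.72, 31.70). ∠CDU = 86.6° gives DU at -4.100° from the x-axis; with |DU| = 17.3, U = (1.534, 30.46). Then |FU| = |U − F| = 30.50.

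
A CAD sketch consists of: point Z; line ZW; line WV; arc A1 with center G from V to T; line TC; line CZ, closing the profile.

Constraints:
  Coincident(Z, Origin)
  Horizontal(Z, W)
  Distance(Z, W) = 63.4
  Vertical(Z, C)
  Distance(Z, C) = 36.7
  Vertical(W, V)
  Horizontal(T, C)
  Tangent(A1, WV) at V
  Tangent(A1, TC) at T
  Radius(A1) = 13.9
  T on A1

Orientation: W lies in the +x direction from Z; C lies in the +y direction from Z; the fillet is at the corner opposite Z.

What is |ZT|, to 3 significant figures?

61.6

Z is at the origin; ZW is horizontal with |ZW| = 63.4 and W on the +x side, so W = (63.4, 0.00). Z and C share the same x with |ZC| = 36.7 and C on the +y side, so C = (0.00, 36.7). The virtual corner opposite Z is at (63.4, 36.7). Tangency of A1 to WV means the radius GV is perpendicular to WV and since A1 is tangent to TC there, GT ⟂ TC, with radius 13.9, so the center G sits 13.9 in from both sides at G = (49.5, 22.8). That places the tangent points at V = (63.4, 22.8) on WV and T = (49.5, 36.7) on TC. Then |ZT| = |T − Z| = 61.6.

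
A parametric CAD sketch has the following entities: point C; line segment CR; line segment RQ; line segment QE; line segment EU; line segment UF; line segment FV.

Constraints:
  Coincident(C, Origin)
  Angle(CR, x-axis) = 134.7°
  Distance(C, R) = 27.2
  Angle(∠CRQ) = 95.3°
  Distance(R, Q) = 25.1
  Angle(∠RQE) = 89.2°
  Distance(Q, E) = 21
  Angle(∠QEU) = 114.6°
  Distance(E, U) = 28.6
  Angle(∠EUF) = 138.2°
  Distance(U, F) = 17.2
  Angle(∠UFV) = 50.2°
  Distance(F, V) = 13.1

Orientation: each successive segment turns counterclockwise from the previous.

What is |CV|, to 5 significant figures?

7.9859

∠EUF = 138.2° gives UF at 57.400° from the x-axis; with |UF| = 17.2, F = (11.840, 9.5436). ∠UFV = 50.2° gives FV at -172.80° from the x-axis; with |FV| = 13.1, V = (-1.1567, 7.9017). Then |CV| = |V − C| = 7.9859.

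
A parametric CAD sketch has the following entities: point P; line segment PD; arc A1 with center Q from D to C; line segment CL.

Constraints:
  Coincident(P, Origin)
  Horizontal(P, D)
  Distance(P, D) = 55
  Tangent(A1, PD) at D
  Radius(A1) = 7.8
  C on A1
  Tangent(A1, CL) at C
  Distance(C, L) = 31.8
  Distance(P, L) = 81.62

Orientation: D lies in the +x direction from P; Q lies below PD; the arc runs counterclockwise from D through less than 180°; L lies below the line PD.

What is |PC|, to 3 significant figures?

51.8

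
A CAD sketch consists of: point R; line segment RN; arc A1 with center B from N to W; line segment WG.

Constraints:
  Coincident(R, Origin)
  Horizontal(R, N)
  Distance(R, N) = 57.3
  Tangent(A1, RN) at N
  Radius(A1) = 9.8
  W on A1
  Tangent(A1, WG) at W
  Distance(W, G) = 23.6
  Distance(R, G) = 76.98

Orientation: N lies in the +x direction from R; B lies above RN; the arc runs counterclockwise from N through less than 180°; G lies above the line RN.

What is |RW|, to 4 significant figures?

67.56

R is at the origin; R and N share the same y with |RN| = 57.3 and N on the +x side, so N = (57.30, 0.000). The tangent condition forces BN to be normal to RN, so B = N + (0, 9.8) = (57.30, 9.800). Since BW ⟂ WG (tangency), |BG| = √(9.8² + 23.6²) = 25.55 regardless of where W sits on A1. So G lies on both circle(R, 76.98) and circle(B, 25.55); the above-RN intersection is G = (70.03, 31.95). W is the foot of the tangent from G: W = (67.02, 8.548).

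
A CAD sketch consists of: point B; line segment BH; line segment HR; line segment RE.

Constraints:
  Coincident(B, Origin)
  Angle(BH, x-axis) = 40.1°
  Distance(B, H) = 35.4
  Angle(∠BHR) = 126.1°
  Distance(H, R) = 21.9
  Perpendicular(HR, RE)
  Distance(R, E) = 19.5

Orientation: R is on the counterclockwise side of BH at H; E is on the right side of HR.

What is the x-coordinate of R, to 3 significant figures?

25.6

B is at the origin; BH runs at 40.1° with length 35.4, so H = 35.4·(cos 40.1°, sin 40.1°) = (27.1, 22.8). ∠BHR = 126.1°, so HR runs at 40.1° + (180° − 126.1°) = 94.0° from the x-axis; with |HR| = 21.9, R = H + 21.9·(cos 94.0°, sin 94.0°) = (25.6, 44.6). So R.x = 25.6.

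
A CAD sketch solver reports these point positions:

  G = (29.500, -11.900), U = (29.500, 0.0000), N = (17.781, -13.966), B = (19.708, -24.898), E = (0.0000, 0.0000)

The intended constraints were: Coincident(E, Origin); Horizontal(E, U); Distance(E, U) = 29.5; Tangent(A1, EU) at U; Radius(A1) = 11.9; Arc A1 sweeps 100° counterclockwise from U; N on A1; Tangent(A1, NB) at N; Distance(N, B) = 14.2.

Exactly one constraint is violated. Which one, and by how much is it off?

Distance(N, B) = 14.2 — off by 3.10.

E = (0.00, 0.00) ✓; E.y = 0.00, U.y = 0.00 ✓; |EU| = 29.50 ✓; ∠(GU, UE) = 90.00° ✓; |GU| = 11.90 ✓; bearing(G→N) − bearing(G→U) = 100.0° ✓; |GN| = 11.90 ✓; ∠(GN, NB) = 90.00° ✓; |NB| = 11.10 ✗.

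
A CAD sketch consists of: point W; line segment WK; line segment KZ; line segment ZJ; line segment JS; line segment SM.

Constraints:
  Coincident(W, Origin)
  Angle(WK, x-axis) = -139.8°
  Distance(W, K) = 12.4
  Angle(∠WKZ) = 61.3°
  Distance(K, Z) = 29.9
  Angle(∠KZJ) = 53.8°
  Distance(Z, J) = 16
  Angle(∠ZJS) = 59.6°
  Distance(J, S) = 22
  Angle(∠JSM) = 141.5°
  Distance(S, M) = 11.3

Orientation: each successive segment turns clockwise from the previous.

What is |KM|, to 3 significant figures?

23.4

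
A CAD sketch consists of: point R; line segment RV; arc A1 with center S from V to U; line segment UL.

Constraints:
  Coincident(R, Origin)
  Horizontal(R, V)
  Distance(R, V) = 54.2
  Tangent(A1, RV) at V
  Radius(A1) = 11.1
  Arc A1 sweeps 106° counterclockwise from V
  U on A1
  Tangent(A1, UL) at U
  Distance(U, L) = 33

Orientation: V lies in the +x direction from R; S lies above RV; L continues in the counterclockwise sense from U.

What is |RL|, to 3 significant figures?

72.2

R is at the origin; R and V share the same y with |RV| = 54.2 and V on the +x side, so V = (54.2, 0.00). Tangency of A1 to RV means the radius SV is perpendicular to RV, so S = V + (0, 11.1) = (54.2, 11.1). On A1, V sits at bearing -90° from S; a 106° counterclockwise sweep puts U at bearing 16°, so U = S + 11.1·(cos 16°, sin 16°) = (64.9, 14.2). A1 meets UL tangentially, so SU is at right angles to UL, so UL runs along (−sin 16°, cos 16°); with |UL| = 33.0, L = (55.8, 45.9). Then |RL| = |L − R| = 72.2.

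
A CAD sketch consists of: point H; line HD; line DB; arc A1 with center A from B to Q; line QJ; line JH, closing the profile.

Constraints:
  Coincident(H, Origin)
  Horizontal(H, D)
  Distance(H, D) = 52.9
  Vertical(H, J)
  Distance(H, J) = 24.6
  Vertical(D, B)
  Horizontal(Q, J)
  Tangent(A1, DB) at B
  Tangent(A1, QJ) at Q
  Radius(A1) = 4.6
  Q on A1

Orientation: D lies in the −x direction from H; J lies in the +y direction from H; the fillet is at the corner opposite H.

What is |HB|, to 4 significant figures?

56.55

H is at the origin; H and D share the same y with |HD| = 52.9 and D on the −x side, so D = (-52.90, 0.000). H and J share the same x with |HJ| = 24.6 and J on the +y side, so J = (0.000, 24.60). The virtual corner opposite H is at (-52.90, 24.60). A1 meets DB tangentially, so AB is at right angles to DB and since A1 is tangent to QJ there, AQ ⟂ QJ, with radius 4.6, so the center A sits 4.6 in from both sides at A = (-48.30, 20.00). That places the tangent points at B = (-52.90, 20.00) on DB and Q = (-48.30, 24.60) on QJ. Then |HB| = |B − H| = 56.55.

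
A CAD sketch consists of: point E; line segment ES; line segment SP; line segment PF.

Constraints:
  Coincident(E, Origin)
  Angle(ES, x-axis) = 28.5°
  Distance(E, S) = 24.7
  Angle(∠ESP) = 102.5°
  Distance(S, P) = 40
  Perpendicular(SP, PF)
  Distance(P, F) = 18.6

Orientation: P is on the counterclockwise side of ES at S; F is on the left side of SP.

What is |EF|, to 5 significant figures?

45.680

∠ESP = 102.5°, so SP runs at 28.5° + (180° − 102.5°) = 106.00° from the x-axis; with |SP| = 40.0, P = S + 40.0·(cos 106.00°, sin 106.00°) = (10.681, 50.236). SP is perpendicular to PF; with |PF| = 18.6 on the left of SP, F = P + 18.6·(-0.96126, -0.27564) = (-7.1982, 45.109). Then |EF| = |F − E| = 45.680.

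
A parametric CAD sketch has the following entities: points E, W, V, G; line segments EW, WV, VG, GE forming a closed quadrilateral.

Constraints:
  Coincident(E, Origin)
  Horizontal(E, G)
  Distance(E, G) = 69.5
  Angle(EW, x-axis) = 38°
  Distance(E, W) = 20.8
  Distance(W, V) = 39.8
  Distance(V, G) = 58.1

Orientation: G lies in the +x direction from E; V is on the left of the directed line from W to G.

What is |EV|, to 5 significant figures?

59.549

Checks: |WV| = 39.80 ✓; |VG| = 58.10 ✓.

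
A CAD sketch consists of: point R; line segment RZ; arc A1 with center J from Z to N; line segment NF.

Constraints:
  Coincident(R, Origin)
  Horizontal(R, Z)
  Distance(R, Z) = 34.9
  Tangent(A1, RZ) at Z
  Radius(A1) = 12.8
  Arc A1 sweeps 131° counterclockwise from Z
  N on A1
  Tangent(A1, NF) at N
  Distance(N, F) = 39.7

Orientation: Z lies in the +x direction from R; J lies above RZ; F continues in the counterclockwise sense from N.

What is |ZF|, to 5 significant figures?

53.719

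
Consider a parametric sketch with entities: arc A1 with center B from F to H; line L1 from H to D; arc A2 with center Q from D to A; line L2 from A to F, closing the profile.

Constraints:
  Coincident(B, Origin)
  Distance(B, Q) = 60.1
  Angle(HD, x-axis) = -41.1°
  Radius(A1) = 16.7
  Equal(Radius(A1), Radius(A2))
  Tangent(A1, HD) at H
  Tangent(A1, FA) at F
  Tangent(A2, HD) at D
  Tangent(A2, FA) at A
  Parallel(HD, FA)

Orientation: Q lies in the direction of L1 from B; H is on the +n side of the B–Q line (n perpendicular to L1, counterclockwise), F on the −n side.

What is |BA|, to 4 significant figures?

62.38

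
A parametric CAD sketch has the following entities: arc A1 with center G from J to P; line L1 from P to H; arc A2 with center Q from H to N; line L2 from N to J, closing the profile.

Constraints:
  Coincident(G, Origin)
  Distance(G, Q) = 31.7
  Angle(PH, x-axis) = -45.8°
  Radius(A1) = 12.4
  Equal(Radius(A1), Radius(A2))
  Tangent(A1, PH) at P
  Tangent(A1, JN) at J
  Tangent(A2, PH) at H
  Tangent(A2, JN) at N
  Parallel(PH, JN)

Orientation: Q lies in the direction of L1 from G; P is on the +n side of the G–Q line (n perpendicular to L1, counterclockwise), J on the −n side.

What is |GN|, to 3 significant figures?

34.0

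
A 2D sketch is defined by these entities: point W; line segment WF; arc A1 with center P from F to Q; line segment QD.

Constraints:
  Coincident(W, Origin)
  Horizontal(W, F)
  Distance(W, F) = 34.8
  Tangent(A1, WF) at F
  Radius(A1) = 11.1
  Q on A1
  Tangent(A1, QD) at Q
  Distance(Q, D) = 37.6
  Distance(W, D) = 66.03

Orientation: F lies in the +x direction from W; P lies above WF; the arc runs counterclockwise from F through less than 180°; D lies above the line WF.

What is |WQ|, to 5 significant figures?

47.341

W is at the origin; W and F share the same y with |WF| = 34.8 and F on the +x side, so F = (34.800, 0.0000). The tangent condition forces PF to be normal to WF, so P = F + (0, 11.1) = (34.800, 11.100). Since PQ ⟂ QD (tangency), |PD| = √(11.1² + 37.6²) = 39.204 regardless of where Q sits on A1. So D lies on both circle(W, 66.03) and circle(P, 39.204); the above-WF intersection is D = (44.037, 49.200). Q is the foot of the tangent from D: Q = (45.887, 11.646).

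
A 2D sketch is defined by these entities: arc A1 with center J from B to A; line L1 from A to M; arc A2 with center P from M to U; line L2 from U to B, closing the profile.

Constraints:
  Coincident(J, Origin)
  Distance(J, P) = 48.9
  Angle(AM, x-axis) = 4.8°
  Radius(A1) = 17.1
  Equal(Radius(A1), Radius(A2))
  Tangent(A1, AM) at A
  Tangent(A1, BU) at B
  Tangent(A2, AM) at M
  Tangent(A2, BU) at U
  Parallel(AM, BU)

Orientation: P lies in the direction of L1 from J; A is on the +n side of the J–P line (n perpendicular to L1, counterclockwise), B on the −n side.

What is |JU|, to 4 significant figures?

51.80

The slot axis is L1's direction at 4.8°, so u = (cos 4.8°, sin 4.8°) = (0.9965, 0.08368) and n = (−sin 4.8°, cos 4.8°) = (-0.08368, 0.9965). J is at the origin and P lies 48.9 along u from J, so P = 48.9·u = (48.73, 4.092). Tangency of A1 to both parallel lines with radius 17.1 puts A and B at J ± 17.1·n: A = (-1.431, 17.04), B = (1.431, -17.04). Equal radii place M and U the same way about P: M = P + 17.1·n = (47.30, 21.13), U = P − 17.1·n = (50.16, -12.95). Then |JU| = |U − J| = 51.80.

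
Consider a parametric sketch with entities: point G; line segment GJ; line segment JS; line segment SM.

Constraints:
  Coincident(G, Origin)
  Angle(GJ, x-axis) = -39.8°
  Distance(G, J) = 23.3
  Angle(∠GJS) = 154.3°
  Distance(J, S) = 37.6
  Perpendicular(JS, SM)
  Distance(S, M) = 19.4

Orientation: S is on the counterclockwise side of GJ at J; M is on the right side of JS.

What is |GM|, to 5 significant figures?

65.604

∠GJS = 154.3°, so JS runs at -39.8° + (180° − 154.3°) = -14.100° from the x-axis; with |JS| = 37.6, S = J + 37.6·(cos -14.100°, sin -14.100°) = (54.368, -24.074). JS is perpendicular to SM; with |SM| = 19.4 on the right of JS, M = S + 19.4·(-0.24362, -0.96987) = (49.642, -42.890). Then |GM| = |M − G| = 65.604.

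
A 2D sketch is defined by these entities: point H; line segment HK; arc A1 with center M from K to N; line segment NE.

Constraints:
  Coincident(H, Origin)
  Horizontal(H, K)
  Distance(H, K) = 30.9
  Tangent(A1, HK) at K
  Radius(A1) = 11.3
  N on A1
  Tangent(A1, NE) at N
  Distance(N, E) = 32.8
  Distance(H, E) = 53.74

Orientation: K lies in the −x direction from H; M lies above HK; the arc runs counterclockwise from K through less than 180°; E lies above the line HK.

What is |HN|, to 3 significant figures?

24.4

Checks: |MN| = 11.30 ✓; ∠(MN, NE) = 90.00° ✓; |NE| = 32.80 ✓; |HE| = 53.74 ✓.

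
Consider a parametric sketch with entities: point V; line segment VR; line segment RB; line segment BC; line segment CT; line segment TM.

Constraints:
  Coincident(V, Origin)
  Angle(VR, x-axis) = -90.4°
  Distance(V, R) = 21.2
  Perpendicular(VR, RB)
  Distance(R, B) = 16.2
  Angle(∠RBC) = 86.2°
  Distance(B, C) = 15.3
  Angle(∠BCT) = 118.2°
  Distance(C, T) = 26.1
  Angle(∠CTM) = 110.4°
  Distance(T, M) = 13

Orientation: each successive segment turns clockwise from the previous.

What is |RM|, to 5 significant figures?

24.451

∠BCT = 118.2° gives CT at 24.000° from the x-axis; with |CT| = 26.1, T = (8.6165, 4.7884). ∠CTM = 110.4° gives TM at -45.600° from the x-axis; with |TM| = 13.0, M = (17.712, -4.4998). Then |RM| = |M − R| = 24.451.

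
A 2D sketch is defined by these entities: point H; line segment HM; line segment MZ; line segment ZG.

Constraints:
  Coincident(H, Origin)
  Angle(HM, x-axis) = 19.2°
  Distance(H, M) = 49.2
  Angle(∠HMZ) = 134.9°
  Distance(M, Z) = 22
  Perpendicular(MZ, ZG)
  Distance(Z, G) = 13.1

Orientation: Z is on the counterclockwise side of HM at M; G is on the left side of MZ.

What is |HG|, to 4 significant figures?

60.76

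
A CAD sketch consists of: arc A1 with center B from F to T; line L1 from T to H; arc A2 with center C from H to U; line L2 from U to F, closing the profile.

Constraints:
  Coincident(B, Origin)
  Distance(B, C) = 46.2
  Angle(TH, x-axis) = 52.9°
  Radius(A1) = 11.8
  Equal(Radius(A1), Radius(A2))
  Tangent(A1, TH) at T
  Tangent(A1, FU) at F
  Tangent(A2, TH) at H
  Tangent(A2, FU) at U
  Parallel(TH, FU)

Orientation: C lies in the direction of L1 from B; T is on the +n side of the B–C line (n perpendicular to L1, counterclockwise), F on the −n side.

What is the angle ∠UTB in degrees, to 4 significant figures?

62.94°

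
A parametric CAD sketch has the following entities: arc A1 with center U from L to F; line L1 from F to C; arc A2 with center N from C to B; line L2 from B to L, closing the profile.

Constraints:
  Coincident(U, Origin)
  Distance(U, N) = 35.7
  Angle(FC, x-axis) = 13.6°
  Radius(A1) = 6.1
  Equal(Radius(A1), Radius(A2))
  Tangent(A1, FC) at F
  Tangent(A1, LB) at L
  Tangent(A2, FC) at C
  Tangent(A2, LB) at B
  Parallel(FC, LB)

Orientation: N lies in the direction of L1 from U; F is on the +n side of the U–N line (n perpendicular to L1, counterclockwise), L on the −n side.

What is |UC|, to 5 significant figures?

36.217

Tangency of A1 to both parallel lines with radius 6.1 puts F and L at U ± 6.1·n: F = (-1.4344, 5.9290), L = (1.4344, -5.9290). Equal radii place C and B the same way about N: C = N + 6.1·n = (33.265, 14.324), B = N − 6.1·n = (36.133, 2.4656). Then |UC| = |C − U| = 36.217.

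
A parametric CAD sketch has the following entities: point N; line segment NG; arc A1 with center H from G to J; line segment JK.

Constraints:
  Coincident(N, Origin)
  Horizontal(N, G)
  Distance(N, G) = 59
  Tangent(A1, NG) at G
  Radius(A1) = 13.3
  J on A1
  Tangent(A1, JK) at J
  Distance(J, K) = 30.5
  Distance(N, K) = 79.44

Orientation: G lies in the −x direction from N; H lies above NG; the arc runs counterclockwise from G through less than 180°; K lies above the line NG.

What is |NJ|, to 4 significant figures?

52.16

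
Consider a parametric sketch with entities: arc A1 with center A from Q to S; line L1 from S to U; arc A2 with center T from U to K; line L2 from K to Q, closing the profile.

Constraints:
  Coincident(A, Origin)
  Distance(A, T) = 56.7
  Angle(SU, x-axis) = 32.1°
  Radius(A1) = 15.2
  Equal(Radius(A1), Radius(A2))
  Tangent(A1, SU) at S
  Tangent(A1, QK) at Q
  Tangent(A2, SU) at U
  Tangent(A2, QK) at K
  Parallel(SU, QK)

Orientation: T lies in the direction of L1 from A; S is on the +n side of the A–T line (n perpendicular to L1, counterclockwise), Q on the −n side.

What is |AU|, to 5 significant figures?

58.702

The slot axis is L1's direction at 32.1°, so u = (cos 32.1°, sin 32.1°) = (0.84712, 0.53140) and n = (−sin 32.1°, cos 32.1°) = (-0.53140, 0.84712). A is at the origin and T lies 56.7 along u from A, so T = 56.7·u = (48.032, 30.130). Tangency of A1 to both parallel lines with radius 15.2 puts S and Q at A ± 15.2·n: S = (-8.0773, 12.876), Q = (8.0773, -12.876). Equal radii place U and K the same way about T: U = T + 15.2·n = (39.955, 43.007), K = T − 15.2·n = (56.109, 17.254). Then |AU| = |U − A| = 58.702.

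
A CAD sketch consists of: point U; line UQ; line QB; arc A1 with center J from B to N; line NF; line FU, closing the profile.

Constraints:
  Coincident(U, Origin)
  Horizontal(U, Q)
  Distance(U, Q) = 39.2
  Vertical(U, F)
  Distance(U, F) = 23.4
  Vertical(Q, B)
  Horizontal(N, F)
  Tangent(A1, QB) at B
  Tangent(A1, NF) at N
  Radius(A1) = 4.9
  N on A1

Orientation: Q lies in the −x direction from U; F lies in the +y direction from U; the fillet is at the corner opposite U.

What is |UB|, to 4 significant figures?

43.35

U is at the origin; UQ is horizontal with |UQ| = 39.2 and Q on the −x side, so Q = (-39.20, 0.000). UF is vertical with |UF| = 23.4 and F on the +y side, so F = (0.000, 23.40). The virtual corner opposite U is at (-39.20, 23.40). A1 meets QB tangentially, so JB is at right angles to QB and since A1 is tangent to NF there, JN ⟂ NF, with radius 4.9, so the center J sits 4.9 in from both sides at J = (-34.30, 18.50). That places the tangent points at B = (-39.20, 18.50) on QB and N = (-34.30, 23.40) on NF. Then |UB| = |B − U| = 43.35.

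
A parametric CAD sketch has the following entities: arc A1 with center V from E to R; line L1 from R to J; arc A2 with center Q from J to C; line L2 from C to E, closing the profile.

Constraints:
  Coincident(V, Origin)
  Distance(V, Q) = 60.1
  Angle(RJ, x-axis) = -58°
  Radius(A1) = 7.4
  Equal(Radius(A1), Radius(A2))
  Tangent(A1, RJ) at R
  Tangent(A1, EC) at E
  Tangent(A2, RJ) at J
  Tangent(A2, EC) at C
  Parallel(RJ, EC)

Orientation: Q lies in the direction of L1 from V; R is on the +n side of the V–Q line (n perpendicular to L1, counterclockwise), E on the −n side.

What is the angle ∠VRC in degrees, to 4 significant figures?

76.17°

Tangency of A1 to both parallel lines with radius 7.4 puts R and E at V ± 7.4·n: R = (6.276, 3.921), E = (-6.276, -3.921). Equal radii place J and C the same way about Q: J = Q + 7.4·n = (38.12, -47.05), C = Q − 7.4·n = (25.57, -54.89). Then cos ∠VRC = RV·RC / (|RV||RC|), giving 76.17°.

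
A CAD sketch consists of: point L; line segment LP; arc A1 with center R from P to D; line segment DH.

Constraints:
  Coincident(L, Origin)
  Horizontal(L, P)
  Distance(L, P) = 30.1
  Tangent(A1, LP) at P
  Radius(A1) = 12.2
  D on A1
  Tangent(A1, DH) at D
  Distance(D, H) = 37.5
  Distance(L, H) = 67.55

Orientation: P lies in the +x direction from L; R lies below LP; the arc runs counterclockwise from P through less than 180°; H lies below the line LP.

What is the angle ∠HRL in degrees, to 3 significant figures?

140°

Checks: L.y = 0.00, P.y = 0.00 ✓; |LP| = 30.10 ✓; |RD| = 12.20 ✓; ∠(RD, DH) = 90.00° ✓; |DH| = 37.50 ✓; |LH| = 67.55 ✓.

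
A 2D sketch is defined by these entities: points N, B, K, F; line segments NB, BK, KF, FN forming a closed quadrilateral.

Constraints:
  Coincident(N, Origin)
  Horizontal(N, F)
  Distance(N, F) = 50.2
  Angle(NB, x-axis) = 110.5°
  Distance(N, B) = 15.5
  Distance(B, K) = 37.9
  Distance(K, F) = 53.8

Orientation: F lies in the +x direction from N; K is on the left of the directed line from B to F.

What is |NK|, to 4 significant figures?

47.54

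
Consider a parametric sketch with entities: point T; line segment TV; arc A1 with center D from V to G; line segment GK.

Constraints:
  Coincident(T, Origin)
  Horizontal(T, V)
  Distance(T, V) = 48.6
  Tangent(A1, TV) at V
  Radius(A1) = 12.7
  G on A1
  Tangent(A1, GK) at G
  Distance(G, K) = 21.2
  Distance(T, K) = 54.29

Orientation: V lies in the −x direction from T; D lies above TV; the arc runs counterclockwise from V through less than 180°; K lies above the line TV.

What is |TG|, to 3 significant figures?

39.3

Checks: |DG| = 12.70 ✓; ∠(DG, GK) = 90.00° ✓; |GK| = 21.20 ✓; |TK| = 54.29 ✓.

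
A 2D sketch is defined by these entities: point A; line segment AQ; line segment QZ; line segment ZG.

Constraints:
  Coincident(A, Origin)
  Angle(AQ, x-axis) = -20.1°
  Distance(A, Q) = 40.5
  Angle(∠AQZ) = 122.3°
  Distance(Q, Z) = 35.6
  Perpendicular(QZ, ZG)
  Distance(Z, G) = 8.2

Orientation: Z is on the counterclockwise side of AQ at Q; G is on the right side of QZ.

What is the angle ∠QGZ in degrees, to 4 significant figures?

77.03°

A is at the origin; AQ runs at -20.1° with length 40.5, so Q = 40.5·(cos -20.1°, sin -20.1°) = (38.03, -13.92). ∠AQZ = 122.3°, so QZ runs at -20.1° + (180° − 122.3°) = 37.60° from the x-axis; with |QZ| = 35.6, Z = Q + 35.6·(cos 37.60°, sin 37.60°) = (66.24, 7.803). QZ ⟂ ZG; with |ZG| = 8.2 on the right of QZ, G = Z + 8.2·(0.6101, -0.7923) = (71.24, 1.306). Then cos ∠QGZ = GQ·GZ / (|GQ||GZ|), giving 77.03°.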